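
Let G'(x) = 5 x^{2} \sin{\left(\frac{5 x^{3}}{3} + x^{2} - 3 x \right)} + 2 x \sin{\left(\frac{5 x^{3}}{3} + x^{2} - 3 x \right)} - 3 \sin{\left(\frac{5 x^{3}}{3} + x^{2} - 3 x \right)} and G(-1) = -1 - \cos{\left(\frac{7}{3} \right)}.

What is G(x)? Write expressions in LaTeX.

G'(x) matches the chain-rule pattern g'(h)*h' with inner function h(x) = \frac{5 x^{3}}{3} + x^{2} - 3 x; substituting u = h(x) collapses the integral.
A general antiderivative is - \cos{\left(\frac{5 x^{3}}{3} + x^{2} - 3 x \right)} + C.
The condition gives C = -1 - \cos{\left(\frac{7}{3} \right)} - (- \cos{\left(\frac{7}{3} \right)}) = -1.
So G(x) = - \cos{\left(\frac{5 x^{3}}{3} + x^{2} - 3 x \right)} - 1.
Check: d/dx[- \cos{\left(\frac{5 x^{3}}{3} + x^{2} - 3 x \right)} - 1] = 5 x^{2} \sin{\left(\frac{5 x^{3}}{3} + x^{2} - 3 x \right)} + 2 x \sin{\left(\frac{5 x^{3}}{3} + x^{2} - 3 x \right)} - 3 \sin{\left(\frac{5 x^{3}}{3} + x^{2} - 3 x \right)} = G'(x).

G(x) = - \cos{\left(\frac{5 x^{3}}{3} + x^{2} - 3 x \right)} - 1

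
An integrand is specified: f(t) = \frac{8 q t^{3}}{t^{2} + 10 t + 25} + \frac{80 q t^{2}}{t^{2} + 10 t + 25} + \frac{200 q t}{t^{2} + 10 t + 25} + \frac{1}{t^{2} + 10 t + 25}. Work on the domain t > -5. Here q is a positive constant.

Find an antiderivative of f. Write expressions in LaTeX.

An antiderivative is F(t) = 4 q t^{2} - \frac{1}{t + 5}.

Integrate term by term and add the pieces.
Check: d/dt[4 q t^{2} - \frac{1}{t + 5}] = \frac{8 q t^{3} + 80 q t^{2} + 200 q t + 1}{t^{2} + 10 t + 25}, which equals f(t).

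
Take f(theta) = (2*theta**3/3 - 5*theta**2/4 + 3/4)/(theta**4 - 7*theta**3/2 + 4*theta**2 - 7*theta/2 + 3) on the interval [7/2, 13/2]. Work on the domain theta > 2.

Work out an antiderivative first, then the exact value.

The denominator factors as 6*(theta - 2)*(2*theta - 3)*(theta**2 + 1); partial fractions split f into directly integrable pieces: 4*(17*theta + 19)/(195*(theta**2 + 1)) - 3/(13*(2*theta - 3)) + 13/(30*(theta - 2)).
F(theta) = 13*log(theta - 2)/30 - 3*log(theta - 3/2)/26 + 34*log(theta**2 + 1)/195 + 76*atan(theta)/195 is an antiderivative of f.
Check: d/dtheta[13*log(theta - 2)/30 - 3*log(theta - 3/2)/26 + 34*log(theta**2 + 1)/195 + 76*atan(theta)/195] = (8*theta**3 - 15*theta**2 + 9)/(12*theta**4 - 42*theta**3 + 48*theta**2 - 42*theta + 36), which equals f(theta).
F(13/2) = -3*log(5)/26 + 76*atan(13/2)/195 + 13*log(9/2)/30 + 34*log(173/4)/195; F(7/2) = -3*log(2)/26 + 13*log(3/2)/30 + 34*log(53/4)/195 + 76*atan(7/2)/195.
Integral = F(13/2) - F(7/2) = -76*atan(7/2)/195 - 34*log(53/4)/195 - 3*log(5)/26 - 13*log(3/2)/30 + 3*log(2)/26 + 76*atan(13/2)/195 + 13*log(9/2)/30 + 34*log(173/4)/195.

Antiderivative: F(theta) = 13*log(theta - 2)/30 - 3*log(theta - 3/2)/26 + 34*log(theta**2 + 1)/195 + 76*atan(theta)/195; value = -76*atan(7/2)/195 - 34*log(53/4)/195 - 3*log(5)/26 - 13*log(3/2)/30 + 3*log(2)/26 + 76*atan(13/2)/195 + 13*log(9/2)/30 + 34*log(173/4)/195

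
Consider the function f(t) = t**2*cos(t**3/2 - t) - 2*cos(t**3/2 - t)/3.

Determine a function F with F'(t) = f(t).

An antiderivative is F(t) = 2*sin(t**3/2 - t)/3.

f matches the chain-rule pattern g'(h)*h' with inner function h(t) = t**3/2 - t; substituting u = h(t) collapses the integral.
Check: d/dt[2*sin(t**3/2 - t)/3] = t**2*cos(t**3/2 - t) - 2*cos(t**3/2 - t)/3 = f(t).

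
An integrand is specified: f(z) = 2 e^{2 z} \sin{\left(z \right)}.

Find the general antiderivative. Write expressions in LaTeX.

F(z) = \frac{4 e^{2 z} \sin{\left(z \right)}}{5} - \frac{2 e^{2 z} \cos{\left(z \right)}}{5} + C

Whatever form F(z) takes, F'(z) = f(z) is non-negotiable.
Check: d/dz[\frac{4 e^{2 z} \sin{\left(z \right)}}{5} - \frac{2 e^{2 z} \cos{\left(z \right)}}{5}] = 2 e^{2 z} \sin{\left(z \right)} = f(z).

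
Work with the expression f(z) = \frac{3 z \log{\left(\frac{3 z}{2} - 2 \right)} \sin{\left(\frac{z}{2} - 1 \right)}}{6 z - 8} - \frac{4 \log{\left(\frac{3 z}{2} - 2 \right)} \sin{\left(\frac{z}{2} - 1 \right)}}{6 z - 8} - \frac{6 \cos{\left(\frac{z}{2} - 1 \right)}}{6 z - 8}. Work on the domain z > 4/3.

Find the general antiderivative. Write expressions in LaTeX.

Recognize the product-rule pattern: f = u'v + uv' with u = - \cos{\left(\frac{z}{2} - 1 \right)}, v = \log{\left(\frac{3 z}{2} - 2 \right)}, so integration by parts undoes it.
Check: d/dz[- \log{\left(\frac{3 z}{2} - 2 \right)} \cos{\left(\frac{z}{2} - 1 \right)}] = \frac{3 z \log{\left(\frac{3 z}{2} - 2 \right)} \sin{\left(\frac{z}{2} - 1 \right)} - 4 \log{\left(\frac{3 z}{2} - 2 \right)} \sin{\left(\frac{z}{2} - 1 \right)} - 6 \cos{\left(\frac{z}{2} - 1 \right)}}{6 z - 8}, which equals f(z).

F(z) = - \log{\left(\frac{3 z}{2} - 2 \right)} \cos{\left(\frac{z}{2} - 1 \right)} + C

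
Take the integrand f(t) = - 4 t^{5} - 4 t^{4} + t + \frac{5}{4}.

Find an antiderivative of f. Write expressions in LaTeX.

An antiderivative is F(t) = - \frac{2 t^{6}}{3} - \frac{4 t^{5}}{5} + \frac{t^{2}}{2} + \frac{5 t}{4}.

Integrate term by term and add the pieces.
Check: d/dt[- \frac{2 t^{6}}{3} - \frac{4 t^{5}}{5} + \frac{t^{2}}{2} + \frac{5 t}{4}] = - 4 t^{5} - 4 t^{4} + t + \frac{5}{4} = f(t).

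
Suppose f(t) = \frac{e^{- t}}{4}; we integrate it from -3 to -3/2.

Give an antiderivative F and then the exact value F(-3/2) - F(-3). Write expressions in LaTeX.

For F(t) to be correct the identity F'(t) - f(t) = 0 must hold.
F(t) = - \frac{e^{- t}}{4} is an antiderivative of f.
Check: d/dt[- \frac{e^{- t}}{4}] = \frac{e^{- t}}{4} = f(t).
F(-3/2) = - \frac{e^{\frac{3}{2}}}{4}; F(-3) = - \frac{e^{3}}{4}.
Integral = F(-3/2) - F(-3) = - \frac{e^{\frac{3}{2}}}{4} + \frac{e^{3}}{4}.

Antiderivative: F(t) = - \frac{e^{- t}}{4}; value = - \frac{e^{\frac{3}{2}}}{4} + \frac{e^{3}}{4}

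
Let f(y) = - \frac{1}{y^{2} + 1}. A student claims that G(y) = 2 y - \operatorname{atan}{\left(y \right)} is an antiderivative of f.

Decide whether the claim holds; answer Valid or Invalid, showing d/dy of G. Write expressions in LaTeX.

Invalid: d/dy[G] - f = 2, which is not 0.

d/dy[G] = \frac{2 y^{2} + 1}{y^{2} + 1}
d/dy[G] - f(y) = 2 != 0.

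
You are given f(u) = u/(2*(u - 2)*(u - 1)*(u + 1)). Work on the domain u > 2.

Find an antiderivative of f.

An antiderivative is F(u) = -(-4*log(u - 2) + 3*log(u - 1) + log(u + 1))/12.

Factor the denominator (2*(u - 2)*(u - 1)*(u + 1)) and decompose: f = -1/(12*(u + 1)) - 1/(4*(u - 1)) + 1/(3*(u - 2)); each piece integrates to a log, atan, or power term.
Check: d/du[-(-4*log(u - 2) + 3*log(u - 1) + log(u + 1))/12] = u/(2*u**3 - 4*u**2 - 2*u + 4), which equals f(u).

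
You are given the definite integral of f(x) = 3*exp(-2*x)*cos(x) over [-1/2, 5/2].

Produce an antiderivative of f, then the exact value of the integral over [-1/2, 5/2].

Antiderivative: F(x) = 3*exp(-2*x)*sin(x)/5 - 6*exp(-2*x)*cos(x)/5; value = 3*exp(-5)*sin(5/2)/5 - 6*exp(-5)*cos(5/2)/5 + 3*exp(1)*sin(1/2)/5 + 6*exp(1)*cos(1/2)/5

Any candidate F(x) must reproduce f(x) exactly when differentiated.
F(x) = 3*exp(-2*x)*sin(x)/5 - 6*exp(-2*x)*cos(x)/5 is an antiderivative of f.
Check: d/dx[3*exp(-2*x)*sin(x)/5 - 6*exp(-2*x)*cos(x)/5] = 3*exp(-2*x)*cos(x) = f(x).
F(5/2) = 3*exp(-5)*sin(5/2)/5 - 6*exp(-5)*cos(5/2)/5; F(-1/2) = -6*exp(1)*cos(1/2)/5 - 3*exp(1)*sin(1/2)/5.
Integral = F(5/2) - F(-1/2) = 3*exp(-5)*sin(5/2)/5 - 6*exp(-5)*cos(5/2)/5 + 3*exp(1)*sin(1/2)/5 + 6*exp(1)*cos(1/2)/5.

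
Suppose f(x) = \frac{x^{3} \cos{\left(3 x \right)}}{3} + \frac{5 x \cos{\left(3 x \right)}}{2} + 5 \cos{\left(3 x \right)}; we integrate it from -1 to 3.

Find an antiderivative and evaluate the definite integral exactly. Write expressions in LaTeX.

The integrand splits into summands that can be handled one at a time.
F(x) = \frac{18 x^{3} \sin{\left(3 x \right)} + 18 x^{2} \cos{\left(3 x \right)} + 123 x \sin{\left(3 x \right)} + 270 \sin{\left(3 x \right)} + 41 \cos{\left(3 x \right)}}{162} is an antiderivative of f.
Check: d/dx[\frac{18 x^{3} \sin{\left(3 x \right)} + 18 x^{2} \cos{\left(3 x \right)} + 123 x \sin{\left(3 x \right)} + 270 \sin{\left(3 x \right)} + 41 \cos{\left(3 x \right)}}{162}] = \frac{x^{3} \cos{\left(3 x \right)}}{3} + \frac{5 x \cos{\left(3 x \right)}}{2} + 5 \cos{\left(3 x \right)} = f(x).
F(3) = \frac{203 \cos{\left(9 \right)}}{162} + \frac{125 \sin{\left(9 \right)}}{18}; F(-1) = \frac{59 \cos{\left(3 \right)}}{162} - \frac{43 \sin{\left(3 \right)}}{54}.
Integral = F(3) - F(-1) = \frac{203 \cos{\left(9 \right)}}{162} + \frac{43 \sin{\left(3 \right)}}{54} - \frac{59 \cos{\left(3 \right)}}{162} + \frac{125 \sin{\left(9 \right)}}{18}.

Antiderivative: F(x) = \frac{18 x^{3} \sin{\left(3 x \right)} + 18 x^{2} \cos{\left(3 x \right)} + 123 x \sin{\left(3 x \right)} + 270 \sin{\left(3 x \right)} + 41 \cos{\left(3 x \right)}}{162}; value = \frac{203 \cos{\left(9 \right)}}{162} + \frac{43 \sin{\left(3 \right)}}{54} - \frac{59 \cos{\left(3 \right)}}{162} + \frac{125 \sin{\left(9 \right)}}{18}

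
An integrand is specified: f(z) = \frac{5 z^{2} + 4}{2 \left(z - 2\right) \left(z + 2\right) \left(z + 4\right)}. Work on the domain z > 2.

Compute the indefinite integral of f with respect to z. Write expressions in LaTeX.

Factor the denominator (2 \left(z - 2\right) \left(z + 2\right) \left(z + 4\right)) and decompose: f = \frac{7}{2 \left(z + 4\right)} - \frac{3}{2 \left(z + 2\right)} + \frac{1}{2 \left(z - 2\right)}; each piece integrates to a log, atan, or power term.
Check: d/dz[- \frac{- \log{\left(z - 2 \right)} + 3 \log{\left(z + 2 \right)} - 7 \log{\left(z + 4 \right)}}{2}] = \frac{5 z^{2} + 4}{2 z^{3} + 8 z^{2} - 8 z - 32}, which equals f(z).

F(z) = - \frac{- \log{\left(z - 2 \right)} + 3 \log{\left(z + 2 \right)} - 7 \log{\left(z + 4 \right)}}{2} + C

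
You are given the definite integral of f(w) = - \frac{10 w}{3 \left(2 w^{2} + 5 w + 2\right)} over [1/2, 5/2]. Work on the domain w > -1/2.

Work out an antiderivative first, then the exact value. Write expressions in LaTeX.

Antiderivative: F(w) = \frac{5 \left(\log{\left(w + \frac{1}{2} \right)} - 4 \log{\left(w + 2 \right)}\right)}{9}; value = - \frac{20 \log{\left(\frac{9}{2} \right)}}{9} + \frac{5 \log{\left(3 \right)}}{9} + \frac{20 \log{\left(\frac{5}{2} \right)}}{9}

Factor the denominator (3 \left(w + 2\right) \left(2 w + 1\right)) and decompose: f = \frac{10}{9 \left(2 w + 1\right)} - \frac{20}{9 \left(w + 2\right)}; each piece integrates to a log, atan, or power term.
F(w) = \frac{5 \left(\log{\left(w + \frac{1}{2} \right)} - 4 \log{\left(w + 2 \right)}\right)}{9} is an antiderivative of f.
Check: d/dw[\frac{5 \left(\log{\left(w + \frac{1}{2} \right)} - 4 \log{\left(w + 2 \right)}\right)}{9}] = - \frac{10 w}{6 w^{2} + 15 w + 6}, which equals f(w).
F(5/2) = - \frac{20 \log{\left(\frac{9}{2} \right)}}{9} + \frac{5 \log{\left(3 \right)}}{9}; F(1/2) = - \frac{20 \log{\left(\frac{5}{2} \right)}}{9}.
Integral = F(5/2) - F(1/2) = - \frac{20 \log{\left(\frac{9}{2} \right)}}{9} + \frac{5 \log{\left(3 \right)}}{9} + \frac{20 \log{\left(\frac{5}{2} \right)}}{9}.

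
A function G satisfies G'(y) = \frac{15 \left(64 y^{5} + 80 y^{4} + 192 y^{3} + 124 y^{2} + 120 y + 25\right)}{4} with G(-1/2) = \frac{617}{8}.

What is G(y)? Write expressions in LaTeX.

The substitution u = - 2 y^{2} - y - \frac{5}{2} works: G'(y) is exactly (dG/du)*(du/dy) for that inner function.
A general antiderivative is - 5 \left(- 2 y^{2} - y - \frac{5}{2}\right)^{3} + C.
The condition gives C = \frac{617}{8} - (\frac{625}{8}) = -1.
So G(y) = - 5 \left(- 2 y^{2} - y - \frac{5}{2}\right)^{3} - 1.
Check: d/dy[- 5 \left(- 2 y^{2} - y - \frac{5}{2}\right)^{3} - 1] = 240 y^{5} + 300 y^{4} + 720 y^{3} + 465 y^{2} + 450 y + \frac{375}{4}, which equals G'(y).

G(y) = - 5 \left(- 2 y^{2} - y - \frac{5}{2}\right)^{3} - 1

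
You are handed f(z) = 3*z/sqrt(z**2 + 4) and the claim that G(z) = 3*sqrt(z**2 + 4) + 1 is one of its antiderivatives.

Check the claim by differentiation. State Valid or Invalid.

Valid. The derivative of G reproduces f.

d/dz[G] = 3*z/sqrt(z**2 + 4)
This equals f(z) exactly, so the claim holds.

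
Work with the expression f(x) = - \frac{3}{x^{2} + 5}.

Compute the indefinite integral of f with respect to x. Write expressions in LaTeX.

Whatever form F(x) takes, F'(x) = f(x) is non-negotiable.
Check: d/dx[- \frac{3 \sqrt{5} \operatorname{atan}{\left(\frac{\sqrt{5} x}{5} \right)}}{5}] = - \frac{3}{x^{2} + 5} = f(x).

F(x) = - \frac{3 \sqrt{5} \operatorname{atan}{\left(\frac{\sqrt{5} x}{5} \right)}}{5} + C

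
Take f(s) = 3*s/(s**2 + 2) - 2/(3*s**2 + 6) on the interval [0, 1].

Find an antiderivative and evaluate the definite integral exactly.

Integrate term by term and add the pieces.
F(s) = 3*log(s**2 + 2)/2 - sqrt(2)*atan(sqrt(2)*s/2)/3 is an antiderivative of f.
Check: d/ds[3*log(s**2 + 2)/2 - sqrt(2)*atan(sqrt(2)*s/2)/3] = (9*s - 2)/(3*s**2 + 6), which equals f(s).
F(1) = -sqrt(2)*atan(sqrt(2)/2)/3 + 3*log(3)/2; F(0) = 3*log(2)/2.
Integral = F(1) - F(0) = -3*log(2)/2 - sqrt(2)*atan(sqrt(2)/2)/3 + 3*log(3)/2.

Antiderivative: F(s) = 3*log(s**2 + 2)/2 - sqrt(2)*atan(sqrt(2)*s/2)/3; value = -3*log(2)/2 - sqrt(2)*atan(sqrt(2)/2)/3 + 3*log(3)/2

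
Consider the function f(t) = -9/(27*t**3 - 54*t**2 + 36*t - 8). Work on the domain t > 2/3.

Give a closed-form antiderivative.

Any candidate F(t) must reproduce f(t) exactly when differentiated.
Check: d/dt[3/(2*(3*t - 2)**2)] = -9/(27*t**3 - 54*t**2 + 36*t - 8) = f(t).

An antiderivative is F(t) = 3/(2*(3*t - 2)**2).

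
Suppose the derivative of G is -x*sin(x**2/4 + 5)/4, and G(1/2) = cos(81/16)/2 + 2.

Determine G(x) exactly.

G(x) = (cos(x**2/4 + 5) + 4)/2

The substitution u = x**2/4 + 5 works: G'(x) is exactly (dG/du)*(du/dx) for that inner function.
A general antiderivative is cos(x**2/4 + 5)/2 + C.
The condition gives C = cos(81/16)/2 + 2 - (cos(81/16)/2) = 2.
So G(x) = (cos(x**2/4 + 5) + 4)/2.
Check: d/dx[(cos(x**2/4 + 5) + 4)/2] = -x*sin(x**2/4 + 5)/4 = G'(x).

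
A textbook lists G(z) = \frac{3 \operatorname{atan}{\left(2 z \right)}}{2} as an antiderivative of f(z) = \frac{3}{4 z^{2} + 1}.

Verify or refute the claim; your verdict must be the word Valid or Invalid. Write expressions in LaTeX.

Valid - differentiating G returns exactly f.

d/dz[G] = \frac{3}{4 z^{2} + 1}
This equals f(z) exactly, so the claim holds.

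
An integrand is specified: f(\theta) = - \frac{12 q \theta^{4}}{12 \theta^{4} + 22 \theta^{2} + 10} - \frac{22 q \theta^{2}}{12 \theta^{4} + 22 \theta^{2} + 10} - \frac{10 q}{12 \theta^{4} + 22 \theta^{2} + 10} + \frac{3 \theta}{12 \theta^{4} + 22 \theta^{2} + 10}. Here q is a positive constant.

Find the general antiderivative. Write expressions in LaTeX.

F(\theta) = \frac{- 4 q \theta - 3 \log{\left(2 \theta^{2} + 2 \right)} + 3 \log{\left(3 \theta^{2} + \frac{5}{2} \right)}}{4} + C

Integrate term by term and add the pieces.
Check: d/d\theta[\frac{- 4 q \theta - 3 \log{\left(2 \theta^{2} + 2 \right)} + 3 \log{\left(3 \theta^{2} + \frac{5}{2} \right)}}{4}] = \frac{- 12 q \theta^{4} - 22 q \theta^{2} - 10 q + 3 \theta}{12 \theta^{4} + 22 \theta^{2} + 10}, which equals f(\theta).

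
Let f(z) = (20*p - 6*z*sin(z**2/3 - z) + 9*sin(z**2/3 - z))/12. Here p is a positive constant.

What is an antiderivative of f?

An antiderivative is F(z) = (20*p*z + 9*cos(z**2/3 - z))/12.

An antiderivative F(z) passes only if d/dz[F] lands on f(z) exactly.
Check: d/dz[(20*p*z + 9*cos(z**2/3 - z))/12] = 5*p/3 - z*sin(z**2/3 - z)/2 + 3*sin(z**2/3 - z)/4, which equals f(z).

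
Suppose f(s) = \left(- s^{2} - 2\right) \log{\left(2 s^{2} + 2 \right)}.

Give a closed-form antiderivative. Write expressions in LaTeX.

An antiderivative is F(s) = \frac{2 s^{3} + 3 s \left(- s^{2} - 6\right) \log{\left(2 s^{2} + 2 \right)} + 30 s - 30 \operatorname{atan}{\left(s \right)}}{9}.

Whatever form F(s) takes, F'(s) = f(s) is non-negotiable.
Check: d/ds[\frac{2 s^{3} + 3 s \left(- s^{2} - 6\right) \log{\left(2 s^{2} + 2 \right)} + 30 s - 30 \operatorname{atan}{\left(s \right)}}{9}] = - s^{2} \log{\left(s^{2} + 1 \right)} - s^{2} \log{\left(2 \right)} - 2 \log{\left(s^{2} + 1 \right)} - 2 \log{\left(2 \right)}, which equals f(s).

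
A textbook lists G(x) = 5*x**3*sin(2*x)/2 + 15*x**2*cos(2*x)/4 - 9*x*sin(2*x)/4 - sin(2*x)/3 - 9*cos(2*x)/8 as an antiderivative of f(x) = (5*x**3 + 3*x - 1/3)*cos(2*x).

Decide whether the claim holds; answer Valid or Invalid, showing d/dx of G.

d/dx[G] = 5*x**3*cos(2*x) + 3*x*cos(2*x) - 2*cos(2*x)/3
d/dx[G] - f(x) = -cos(2*x)/3 != 0.

Invalid: d/dx[G] - f = -cos(2*x)/3, which is not 0.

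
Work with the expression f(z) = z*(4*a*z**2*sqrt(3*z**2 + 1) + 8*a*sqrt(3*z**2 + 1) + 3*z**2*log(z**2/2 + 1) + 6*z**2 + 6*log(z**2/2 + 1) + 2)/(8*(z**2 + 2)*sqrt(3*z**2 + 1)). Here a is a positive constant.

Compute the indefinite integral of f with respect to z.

An antiderivative F(z) passes only if d/dz[F] lands on f(z) exactly.
Check: d/dz[a*z**2/4 + sqrt(3*z**2 + 1)*log(z**2/2 + 1)/8] = (4*a*z**3*sqrt(3*z**2 + 1) + 8*a*z*sqrt(3*z**2 + 1) + 3*z**3*log(z**2/2 + 1) + 6*z**3 + 6*z*log(z**2/2 + 1) + 2*z)/(8*z**2*sqrt(3*z**2 + 1) + 16*sqrt(3*z**2 + 1)), which equals f(z).

F(z) = a*z**2/4 + sqrt(3*z**2 + 1)*log(z**2/2 + 1)/8 + C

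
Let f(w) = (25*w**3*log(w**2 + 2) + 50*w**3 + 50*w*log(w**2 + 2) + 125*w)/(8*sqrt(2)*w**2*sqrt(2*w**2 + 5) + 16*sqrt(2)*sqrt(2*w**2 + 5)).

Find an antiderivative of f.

f has the shape u'v + uv' for u = 25*sqrt(w**2 + 5/2)/16 and v = log(w**2 + 2) — it is the derivative of the product u*v.
Check: d/dw[25*sqrt(2)*sqrt(2*w**2 + 5)*log(w**2 + 2)/32] = (25*sqrt(2)*w**3*log(w**2 + 2) + 50*sqrt(2)*w**3 + 50*sqrt(2)*w*log(w**2 + 2) + 125*sqrt(2)*w)/(16*w**2*sqrt(2*w**2 + 5) + 32*sqrt(2*w**2 + 5)), which equals f(w).

An antiderivative is F(w) = 25*sqrt(2)*sqrt(2*w**2 + 5)*log(w**2 + 2)/32.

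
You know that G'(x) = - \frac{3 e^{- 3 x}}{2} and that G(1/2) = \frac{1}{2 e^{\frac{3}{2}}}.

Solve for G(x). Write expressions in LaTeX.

Any candidate G(x) must reproduce the stated G'(x) exactly.
A general antiderivative is \frac{e^{- 3 x}}{2} + C.
The condition gives C = \frac{1}{2 e^{\frac{3}{2}}} - (\frac{1}{2 e^{\frac{3}{2}}}) = 0.
So G(x) = \frac{e^{- 3 x}}{2}.
Check: d/dx[\frac{e^{- 3 x}}{2}] = - \frac{3 e^{- 3 x}}{2} = G'(x).

G(x) = \frac{e^{- 3 x}}{2}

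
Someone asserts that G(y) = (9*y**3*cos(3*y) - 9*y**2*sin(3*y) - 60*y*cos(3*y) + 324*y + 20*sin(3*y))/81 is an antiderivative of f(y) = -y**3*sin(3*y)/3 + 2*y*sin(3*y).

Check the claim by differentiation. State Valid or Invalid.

d/dy[G] = -y**3*sin(3*y)/3 + 2*y*sin(3*y) + 4
d/dy[G] - f(y) = 4 != 0.

Invalid: d/dy[G] - f = 4, which is not 0.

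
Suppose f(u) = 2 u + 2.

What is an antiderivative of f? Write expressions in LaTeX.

A first test for any F(u): its u-derivative must equal f(u) identically.
Check: d/du[\frac{4 u^{2} + 8 u - 1}{4}] = 2 u + 2 = f(u).

An antiderivative is F(u) = \frac{4 u^{2} + 8 u - 1}{4}.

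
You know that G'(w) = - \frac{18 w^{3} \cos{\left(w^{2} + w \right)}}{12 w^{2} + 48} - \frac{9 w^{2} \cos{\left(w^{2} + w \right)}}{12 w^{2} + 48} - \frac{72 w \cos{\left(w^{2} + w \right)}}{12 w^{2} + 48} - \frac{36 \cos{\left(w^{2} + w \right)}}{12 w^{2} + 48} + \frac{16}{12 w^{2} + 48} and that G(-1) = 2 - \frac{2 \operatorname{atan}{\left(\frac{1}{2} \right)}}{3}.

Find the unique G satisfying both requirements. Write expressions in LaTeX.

The integrand splits into summands that can be handled one at a time.
A general antiderivative is - \frac{3 \sin{\left(w^{2} + w \right)}}{4} + \frac{2 \operatorname{atan}{\left(\frac{w}{2} \right)}}{3} + C.
The condition gives C = 2 - \frac{2 \operatorname{atan}{\left(\frac{1}{2} \right)}}{3} - (- \frac{2 \operatorname{atan}{\left(\frac{1}{2} \right)}}{3}) = 2.
So G(w) = - \frac{3 \sin{\left(w^{2} + w \right)}}{4} + \frac{2 \operatorname{atan}{\left(\frac{w}{2} \right)}}{3} + 2.
Check: d/dw[- \frac{3 \sin{\left(w^{2} + w \right)}}{4} + \frac{2 \operatorname{atan}{\left(\frac{w}{2} \right)}}{3} + 2] = \frac{- 18 w^{3} \cos{\left(w^{2} + w \right)} - 9 w^{2} \cos{\left(w^{2} + w \right)} - 72 w \cos{\left(w^{2} + w \right)} - 36 \cos{\left(w^{2} + w \right)} + 16}{12 w^{2} + 48}, which equals G'(w).

G(w) = - \frac{3 \sin{\left(w^{2} + w \right)}}{4} + \frac{2 \operatorname{atan}{\left(\frac{w}{2} \right)}}{3} + 2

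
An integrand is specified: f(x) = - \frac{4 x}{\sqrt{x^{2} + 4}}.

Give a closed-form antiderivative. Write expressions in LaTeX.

An antiderivative is F(x) = - 4 \sqrt{x^{2} + 4}.

The substitution u = x^{2} + 4 works: f is exactly (dF/du)*(du/dx) for that inner function.
Check: d/dx[- 4 \sqrt{x^{2} + 4}] = - \frac{4 x}{\sqrt{x^{2} + 4}} = f(x).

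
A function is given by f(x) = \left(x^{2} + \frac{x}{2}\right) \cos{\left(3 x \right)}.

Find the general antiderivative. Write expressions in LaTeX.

A first test for any F(x): its x-derivative must equal f(x) identically.
Check: d/dx[\frac{18 x^{2} \sin{\left(3 x \right)} + 9 x \sin{\left(3 x \right)} + 12 x \cos{\left(3 x \right)} - 4 \sin{\left(3 x \right)} + 3 \cos{\left(3 x \right)}}{54}] = x^{2} \cos{\left(3 x \right)} + \frac{x \cos{\left(3 x \right)}}{2}, which equals f(x).

F(x) = \frac{18 x^{2} \sin{\left(3 x \right)} + 9 x \sin{\left(3 x \right)} + 12 x \cos{\left(3 x \right)} - 4 \sin{\left(3 x \right)} + 3 \cos{\left(3 x \right)}}{54} + C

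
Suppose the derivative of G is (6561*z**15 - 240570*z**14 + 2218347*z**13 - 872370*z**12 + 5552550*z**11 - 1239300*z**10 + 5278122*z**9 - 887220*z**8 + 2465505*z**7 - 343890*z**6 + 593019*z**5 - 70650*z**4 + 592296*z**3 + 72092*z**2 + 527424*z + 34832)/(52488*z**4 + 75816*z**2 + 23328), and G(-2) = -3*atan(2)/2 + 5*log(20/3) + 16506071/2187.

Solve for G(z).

G(z) = ((3*z**2 + 1)**4*(-3*z**2 + 60*z - 4)**2 + 349920*log(3*z**2/2 + 2/3) + 104976*atan(z) - 69984)/69984

For G(z) to be correct, d/dz[G] must agree with the stated G'(z) identically.
A general antiderivative is (z**2 + 1/3)**4*(-z**2/4 + 5*z - 1/3)**2/6 + 5*log(3*z**2/2 + 2/3) + 3*atan(z)/2 + C.
The condition gives C = -3*atan(2)/2 + 5*log(20/3) + 16506071/2187 - (-3*atan(2)/2 + 5*log(20/3) + 16508258/2187) = -1.
So G(z) = ((3*z**2 + 1)**4*(-3*z**2 + 60*z - 4)**2 + 349920*log(3*z**2/2 + 2/3) + 104976*atan(z) - 69984)/69984.
Check: d/dz[((3*z**2 + 1)**4*(-3*z**2 + 60*z - 4)**2 + 349920*log(3*z**2/2 + 2/3) + 104976*atan(z) - 69984)/69984] = (6561*z**15 - 240570*z**14 + 2218347*z**13 - 872370*z**12 + 5552550*z**11 - 1239300*z**10 + 5278122*z**9 - 887220*z**8 + 2465505*z**7 - 343890*z**6 + 593019*z**5 - 70650*z**4 + 592296*z**3 + 72092*z**2 + 527424*z + 34832)/(52488*z**4 + 75816*z**2 + 23328) = G'(z).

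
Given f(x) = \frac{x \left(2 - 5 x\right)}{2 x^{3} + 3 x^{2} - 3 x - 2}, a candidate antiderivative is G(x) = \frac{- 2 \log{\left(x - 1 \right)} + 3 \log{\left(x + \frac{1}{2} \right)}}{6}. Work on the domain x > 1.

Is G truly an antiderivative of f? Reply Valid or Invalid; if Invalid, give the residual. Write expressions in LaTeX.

Invalid: d/dx[G] - f = \frac{8}{3 x + 6}, which is not 0.

d/dx[G] = \frac{x - 4}{6 x^{2} - 3 x - 3}
d/dx[G] - f(x) = \frac{8}{3 x + 6} != 0.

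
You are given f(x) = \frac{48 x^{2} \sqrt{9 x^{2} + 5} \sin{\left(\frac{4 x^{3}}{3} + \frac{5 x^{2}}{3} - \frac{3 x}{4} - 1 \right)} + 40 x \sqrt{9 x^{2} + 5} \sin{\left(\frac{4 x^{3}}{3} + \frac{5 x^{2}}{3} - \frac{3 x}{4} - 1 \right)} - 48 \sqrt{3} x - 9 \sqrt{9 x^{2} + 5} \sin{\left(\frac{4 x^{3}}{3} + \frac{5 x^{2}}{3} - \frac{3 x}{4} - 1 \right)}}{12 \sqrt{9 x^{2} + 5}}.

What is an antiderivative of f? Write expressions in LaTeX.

An antiderivative is F(x) = - \frac{4 \sqrt{3} \sqrt{9 x^{2} + 5} + 9 \cos{\left(\frac{4 x^{3}}{3} + \frac{5 x^{2}}{3} - \frac{3 x}{4} - 1 \right)}}{9}.

A first test for any F(x): its x-derivative must equal f(x) identically.
Check: d/dx[- \frac{4 \sqrt{3} \sqrt{9 x^{2} + 5} + 9 \cos{\left(\frac{4 x^{3}}{3} + \frac{5 x^{2}}{3} - \frac{3 x}{4} - 1 \right)}}{9}] = \frac{48 x^{2} \sqrt{9 x^{2} + 5} \sin{\left(\frac{4 x^{3}}{3} + \frac{5 x^{2}}{3} - \frac{3 x}{4} - 1 \right)} + 40 x \sqrt{9 x^{2} + 5} \sin{\left(\frac{4 x^{3}}{3} + \frac{5 x^{2}}{3} - \frac{3 x}{4} - 1 \right)} - 48 \sqrt{3} x - 9 \sqrt{9 x^{2} + 5} \sin{\left(\frac{4 x^{3}}{3} + \frac{5 x^{2}}{3} - \frac{3 x}{4} - 1 \right)}}{12 \sqrt{9 x^{2} + 5}} = f(x).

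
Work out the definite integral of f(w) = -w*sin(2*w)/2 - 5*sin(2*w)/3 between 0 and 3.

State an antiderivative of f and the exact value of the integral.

Antiderivative: F(w) = w*cos(2*w)/4 - sin(2*w)/8 + 5*cos(2*w)/6; value = -5/6 - sin(6)/8 + 19*cos(6)/12

Integrate term by term and add the pieces.
F(w) = w*cos(2*w)/4 - sin(2*w)/8 + 5*cos(2*w)/6 is an antiderivative of f.
Check: d/dw[w*cos(2*w)/4 - sin(2*w)/8 + 5*cos(2*w)/6] = -w*sin(2*w)/2 - 5*sin(2*w)/3 = f(w).
F(3) = -sin(6)/8 + 19*cos(6)/12; F(0) = 5/6.
Integral = F(3) - F(0) = -5/6 - sin(6)/8 + 19*cos(6)/12.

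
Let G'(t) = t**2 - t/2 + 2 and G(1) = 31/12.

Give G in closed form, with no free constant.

The integrand splits into summands that can be handled one at a time.
A general antiderivative is t**3/3 - t**2/4 + 2*t + C.
The condition gives C = 31/12 - (25/12) = 1/2.
So G(t) = (4*t**3 - 3*t**2 + 24*t + 6)/12.
Check: d/dt[(4*t**3 - 3*t**2 + 24*t + 6)/12] = t**2 - t/2 + 2 = G'(t).

G(t) = (4*t**3 - 3*t**2 + 24*t + 6)/12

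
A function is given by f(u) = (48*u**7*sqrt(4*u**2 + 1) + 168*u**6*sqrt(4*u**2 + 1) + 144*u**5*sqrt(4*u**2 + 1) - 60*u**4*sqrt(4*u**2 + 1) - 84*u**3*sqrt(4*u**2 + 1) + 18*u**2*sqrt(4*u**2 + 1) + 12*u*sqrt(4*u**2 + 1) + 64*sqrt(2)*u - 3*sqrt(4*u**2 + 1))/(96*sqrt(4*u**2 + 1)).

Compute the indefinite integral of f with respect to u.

F(u) = (48*u**8 + 192*u**7 + 192*u**6 - 96*u**5 - 168*u**4 + 48*u**3 + 48*u**2 - 24*u + 128*sqrt(2)*sqrt(4*u**2 + 1) + 3)/768 + C

A candidate is checked by its d/du: the result must match f(u).
Check: d/du[(48*u**8 + 192*u**7 + 192*u**6 - 96*u**5 - 168*u**4 + 48*u**3 + 48*u**2 - 24*u + 128*sqrt(2)*sqrt(4*u**2 + 1) + 3)/768] = (48*u**7*sqrt(4*u**2 + 1) + 168*u**6*sqrt(4*u**2 + 1) + 144*u**5*sqrt(4*u**2 + 1) - 60*u**4*sqrt(4*u**2 + 1) - 84*u**3*sqrt(4*u**2 + 1) + 18*u**2*sqrt(4*u**2 + 1) + 12*u*sqrt(4*u**2 + 1) + 64*sqrt(2)*u - 3*sqrt(4*u**2 + 1))/(96*sqrt(4*u**2 + 1)) = f(u).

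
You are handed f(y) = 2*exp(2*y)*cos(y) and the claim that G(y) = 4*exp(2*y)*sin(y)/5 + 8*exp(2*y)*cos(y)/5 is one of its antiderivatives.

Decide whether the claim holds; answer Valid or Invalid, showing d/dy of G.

Invalid: d/dy[G] - f = 2*exp(2*y)*cos(y), which is not 0.

d/dy[G] = 4*exp(2*y)*cos(y)
d/dy[G] - f(y) = 2*exp(2*y)*cos(y) != 0.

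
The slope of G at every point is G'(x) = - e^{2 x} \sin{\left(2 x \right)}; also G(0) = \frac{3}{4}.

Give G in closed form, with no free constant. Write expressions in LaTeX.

G(x) = \frac{- e^{2 x} \sin{\left(2 x \right)} + e^{2 x} \cos{\left(2 x \right)} + 2}{4}

A candidate passes only if d/dx[G] lands on the given G'(x) exactly.
A general antiderivative is - \frac{e^{2 x} \sin{\left(2 x \right)}}{4} + \frac{e^{2 x} \cos{\left(2 x \right)}}{4} + C.
The condition gives C = \frac{3}{4} - (\frac{1}{4}) = \frac{1}{2}.
So G(x) = \frac{- e^{2 x} \sin{\left(2 x \right)} + e^{2 x} \cos{\left(2 x \right)} + 2}{4}.
Check: d/dx[\frac{- e^{2 x} \sin{\left(2 x \right)} + e^{2 x} \cos{\left(2 x \right)} + 2}{4}] = - e^{2 x} \sin{\left(2 x \right)} = G'(x).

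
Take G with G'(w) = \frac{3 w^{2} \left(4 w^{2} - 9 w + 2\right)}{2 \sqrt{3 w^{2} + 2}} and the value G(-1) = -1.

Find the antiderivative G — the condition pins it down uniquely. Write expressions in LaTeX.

G(w) = \frac{w^{3} \sqrt{3 w^{2} + 2}}{2} - \frac{3 w^{2} \sqrt{3 w^{2} + 2}}{2} + 2 \sqrt{3 w^{2} + 2} - 1

G'(w) has the shape u'v + uv' for u = \sqrt{3 w^{2} + 2} and v = \frac{w^{3}}{2} - \frac{3 w^{2}}{2} + 2 — it is the derivative of the product u*v.
A general antiderivative is \sqrt{3 w^{2} + 2} \left(\frac{w^{3}}{2} - \frac{3 w^{2}}{2} + 2\right) + C.
The condition gives C = -1 - (0) = -1.
So G(w) = \frac{w^{3} \sqrt{3 w^{2} + 2}}{2} - \frac{3 w^{2} \sqrt{3 w^{2} + 2}}{2} + 2 \sqrt{3 w^{2} + 2} - 1.
Check: d/dw[\frac{w^{3} \sqrt{3 w^{2} + 2}}{2} - \frac{3 w^{2} \sqrt{3 w^{2} + 2}}{2} + 2 \sqrt{3 w^{2} + 2} - 1] = \frac{12 w^{4} - 27 w^{3} + 6 w^{2}}{2 \sqrt{3 w^{2} + 2}}, which equals G'(w).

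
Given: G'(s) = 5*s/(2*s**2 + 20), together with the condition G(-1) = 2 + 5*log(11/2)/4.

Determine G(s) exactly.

G'(s) matches the chain-rule pattern g'(h)*h' with inner function h(s) = s**2/2 + 5; substituting u = h(s) collapses the integral.
A general antiderivative is 5*log(s**2/2 + 5)/4 + C.
The condition gives C = 2 + 5*log(11/2)/4 - (5*log(11/2)/4) = 2.
So G(s) = 5*log(s**2/2 + 5)/4 + 2.
Check: d/ds[5*log(s**2/2 + 5)/4 + 2] = 5*s/(2*s**2 + 20) = G'(s).

G(s) = 5*log(s**2/2 + 5)/4 + 2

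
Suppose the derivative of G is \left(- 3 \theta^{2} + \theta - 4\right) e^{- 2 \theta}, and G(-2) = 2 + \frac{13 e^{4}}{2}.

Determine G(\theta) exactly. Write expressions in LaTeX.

G(\theta) = \frac{\left(3 \theta^{2} + 2 \theta + 4 e^{2 \theta} + 5\right) e^{- 2 \theta}}{2}

G'(\theta) has the shape u'v + uv' for u = \frac{3 \theta^{2}}{2} + \theta + \frac{5}{2} and v = e^{- 2 \theta} — it is the derivative of the product u*v.
A general antiderivative is \frac{\left(3 \theta^{2} + 2 \theta + 5\right) e^{- 2 \theta}}{2} + C.
The condition gives C = 2 + \frac{13 e^{4}}{2} - (\frac{13 e^{4}}{2}) = 2.
So G(\theta) = \frac{\left(3 \theta^{2} + 2 \theta + 4 e^{2 \theta} + 5\right) e^{- 2 \theta}}{2}.
Check: d/d\theta[\frac{\left(3 \theta^{2} + 2 \theta + 4 e^{2 \theta} + 5\right) e^{- 2 \theta}}{2}] = \left(- 3 \theta^{2} + \theta - 4\right) e^{- 2 \theta} = G'(\theta).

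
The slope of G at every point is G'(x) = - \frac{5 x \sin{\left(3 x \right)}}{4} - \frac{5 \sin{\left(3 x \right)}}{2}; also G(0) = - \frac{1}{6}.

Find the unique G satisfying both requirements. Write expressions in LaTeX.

Integrate term by term and add the pieces.
A general antiderivative is \frac{5 x \cos{\left(3 x \right)}}{12} - \frac{5 \sin{\left(3 x \right)}}{36} + \frac{5 \cos{\left(3 x \right)}}{6} + C.
The condition gives C = - \frac{1}{6} - (\frac{5}{6}) = -1.
So G(x) = \frac{5 x \cos{\left(3 x \right)}}{12} - \frac{5 \sin{\left(3 x \right)}}{36} + \frac{5 \cos{\left(3 x \right)}}{6} - 1.
Check: d/dx[\frac{5 x \cos{\left(3 x \right)}}{12} - \frac{5 \sin{\left(3 x \right)}}{36} + \frac{5 \cos{\left(3 x \right)}}{6} - 1] = - \frac{5 x \sin{\left(3 x \right)}}{4} - \frac{5 \sin{\left(3 x \right)}}{2} = G'(x).

G(x) = \frac{5 x \cos{\left(3 x \right)}}{12} - \frac{5 \sin{\left(3 x \right)}}{36} + \frac{5 \cos{\left(3 x \right)}}{6} - 1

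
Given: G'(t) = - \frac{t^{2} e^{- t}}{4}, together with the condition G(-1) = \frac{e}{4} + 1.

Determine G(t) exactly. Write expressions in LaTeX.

G(t) = \frac{\left(t^{2} + 2 t + 4 e^{t} + 2\right) e^{- t}}{4}

G'(t) has the shape u'v + uv' for u = \frac{t^{2}}{4} + \frac{t}{2} + \frac{1}{2} and v = e^{- t} — it is the derivative of the product u*v.
A general antiderivative is \frac{\left(t^{2} + 2 t + 2\right) e^{- t}}{4} + C.
The condition gives C = \frac{e}{4} + 1 - (\frac{e}{4}) = 1.
So G(t) = \frac{\left(t^{2} + 2 t + 4 e^{t} + 2\right) e^{- t}}{4}.
Check: d/dt[\frac{\left(t^{2} + 2 t + 4 e^{t} + 2\right) e^{- t}}{4}] = - \frac{t^{2} e^{- t}}{4} = G'(t).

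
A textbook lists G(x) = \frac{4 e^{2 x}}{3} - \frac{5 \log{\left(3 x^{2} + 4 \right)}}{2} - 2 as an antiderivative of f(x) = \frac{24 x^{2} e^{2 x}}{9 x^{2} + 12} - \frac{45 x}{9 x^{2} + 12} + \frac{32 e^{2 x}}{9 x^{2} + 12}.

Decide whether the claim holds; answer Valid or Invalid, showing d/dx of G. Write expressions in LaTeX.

Valid. The derivative of G reproduces f.

d/dx[G] = \frac{24 x^{2} e^{2 x} - 45 x + 32 e^{2 x}}{9 x^{2} + 12}
This equals f(x) exactly, so the claim holds.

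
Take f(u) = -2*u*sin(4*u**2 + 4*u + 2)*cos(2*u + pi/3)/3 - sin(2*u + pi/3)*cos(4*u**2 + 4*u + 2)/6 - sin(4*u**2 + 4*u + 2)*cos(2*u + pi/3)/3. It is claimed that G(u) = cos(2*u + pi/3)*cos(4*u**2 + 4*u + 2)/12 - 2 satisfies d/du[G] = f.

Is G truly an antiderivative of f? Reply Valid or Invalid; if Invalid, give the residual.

Valid - the claim checks out under differentiation.

d/du[G] = -2*u*sin(4*u**2 + 4*u + 2)*cos(2*u + pi/3)/3 - sin(2*u + pi/3)*cos(4*u**2 + 4*u + 2)/6 - sin(4*u**2 + 4*u + 2)*cos(2*u + pi/3)/3
This equals f(u) exactly, so the claim holds.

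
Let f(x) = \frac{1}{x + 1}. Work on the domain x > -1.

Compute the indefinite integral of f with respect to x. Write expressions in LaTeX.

An antiderivative F(x) passes only if d/dx[F] lands on f(x) exactly.
Check: d/dx[\log{\left(x + 1 \right)}] = \frac{1}{x + 1} = f(x).

F(x) = \log{\left(x + 1 \right)} + C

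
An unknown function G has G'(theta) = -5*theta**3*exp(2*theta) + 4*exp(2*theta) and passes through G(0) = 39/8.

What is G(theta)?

G(theta) = -5*theta**3*exp(2*theta)/2 + 15*theta**2*exp(2*theta)/4 - 15*theta*exp(2*theta)/4 + 31*exp(2*theta)/8 + 1

Recognize the product-rule pattern: G'(theta) = u'v + uv' with u = -5*theta**3/2 + 15*theta**2/4 - 15*theta/4 + 31/8, v = exp(2*theta), so integration by parts undoes it.
A general antiderivative is (-20*theta**3 + 30*theta**2 - 30*theta + 31)*exp(2*theta)/8 + C.
The condition gives C = 39/8 - (31/8) = 1.
So G(theta) = -5*theta**3*exp(2*theta)/2 + 15*theta**2*exp(2*theta)/4 - 15*theta*exp(2*theta)/4 + 31*exp(2*theta)/8 + 1.
Check: d/dtheta[-5*theta**3*exp(2*theta)/2 + 15*theta**2*exp(2*theta)/4 - 15*theta*exp(2*theta)/4 + 31*exp(2*theta)/8 + 1] = -5*theta**3*exp(2*theta) + 4*exp(2*theta) = G'(theta).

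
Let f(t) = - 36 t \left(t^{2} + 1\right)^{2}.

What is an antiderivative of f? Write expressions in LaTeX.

f matches the chain-rule pattern g'(h)*h' with inner function h(t) = 2 t^{2} + 2; substituting u = h(t) collapses the integral.
Check: d/dt[- \frac{3 \left(2 t^{2} + 2\right)^{3}}{4}] = - 36 t^{5} - 72 t^{3} - 36 t, which equals f(t).

An antiderivative is F(t) = - \frac{3 \left(2 t^{2} + 2\right)^{3}}{4}.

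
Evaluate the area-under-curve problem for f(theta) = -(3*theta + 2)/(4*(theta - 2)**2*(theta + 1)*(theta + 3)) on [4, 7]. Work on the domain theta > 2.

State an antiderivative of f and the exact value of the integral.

The denominator factors as 4*(theta - 2)**2*(theta + 1)*(theta + 3); partial fractions split f into directly integrable pieces: -7/(200*(theta + 3)) + 1/(72*(theta + 1)) + 19/(900*(theta - 2)) - 2/(15*(theta - 2)**2).
F(theta) = (38*(theta - 2)*log(theta - 2) + 25*(theta - 2)*log(theta + 1) - 63*(theta - 2)*log(theta + 3) + 240)/(1800*(theta - 2)) is an antiderivative of f.
Check: d/dtheta[(38*(theta - 2)*log(theta - 2) + 25*(theta - 2)*log(theta + 1) - 63*(theta - 2)*log(theta + 3) + 240)/(1800*(theta - 2))] = (-3*theta - 2)/(4*theta**4 - 36*theta**2 + 16*theta + 48), which equals f(theta).
F(7) = -7*log(10)/200 + 2/75 + log(8)/72 + 19*log(5)/900; F(4) = -7*log(7)/200 + 19*log(2)/900 + log(5)/72 + 1/15.
Integral = F(7) - F(4) = -7*log(10)/200 - 1/25 - 19*log(2)/900 + 13*log(5)/1800 + log(8)/72 + 7*log(7)/200.

Antiderivative: F(theta) = (38*(theta - 2)*log(theta - 2) + 25*(theta - 2)*log(theta + 1) - 63*(theta - 2)*log(theta + 3) + 240)/(1800*(theta - 2)); value = -7*log(10)/200 - 1/25 - 19*log(2)/900 + 13*log(5)/1800 + log(8)/72 + 7*log(7)/200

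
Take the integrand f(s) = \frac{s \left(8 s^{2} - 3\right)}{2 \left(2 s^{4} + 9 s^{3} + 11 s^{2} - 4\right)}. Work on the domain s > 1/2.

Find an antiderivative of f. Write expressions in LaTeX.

An antiderivative is F(s) = - \frac{\log{\left(s - \frac{1}{2} \right)}}{75} + \frac{5 \log{\left(s + 1 \right)}}{6} + \frac{59 \log{\left(s + 2 \right)}}{50} + \frac{29}{5 s + 10}.

Factor the denominator (2 \left(s + 1\right) \left(s + 2\right)^{2} \left(2 s - 1\right)) and decompose: f = - \frac{2}{75 \left(2 s - 1\right)} + \frac{59}{50 \left(s + 2\right)} - \frac{29}{5 \left(s + 2\right)^{2}} + \frac{5}{6 \left(s + 1\right)}; each piece integrates to a log, atan, or power term.
Check: d/ds[- \frac{\log{\left(s - \frac{1}{2} \right)}}{75} + \frac{5 \log{\left(s + 1 \right)}}{6} + \frac{59 \log{\left(s + 2 \right)}}{50} + \frac{29}{5 s + 10}] = \frac{8 s^{3} - 3 s}{4 s^{4} + 18 s^{3} + 22 s^{2} - 8}, which equals f(s).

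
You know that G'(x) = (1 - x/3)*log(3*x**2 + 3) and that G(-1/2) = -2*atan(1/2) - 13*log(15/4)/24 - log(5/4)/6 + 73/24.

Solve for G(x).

G(x) = -x**2*log(x**2 + 1)/6 - x**2*log(3)/6 + x**2/6 + x*log(x**2 + 1) - 2*x + x*log(3) - log(x**2 + 1)/6 + 2*atan(x) + 2

A first test for any G(x): its x-derivative must equal the given G'(x).
A general antiderivative is x**2/6 - 2*x + (-x**2/6 + x)*log(3*x**2 + 3) - log(x**2 + 1)/6 + 2*atan(x) + C.
The condition gives C = -2*atan(1/2) - 13*log(15/4)/24 - log(5/4)/6 + 73/24 - (-2*atan(1/2) - 13*log(15/4)/24 - log(5/4)/6 + 25/24) = 2.
So G(x) = -x**2*log(x**2 + 1)/6 - x**2*log(3)/6 + x**2/6 + x*log(x**2 + 1) - 2*x + x*log(3) - log(x**2 + 1)/6 + 2*atan(x) + 2.
Check: d/dx[-x**2*log(x**2 + 1)/6 - x**2*log(3)/6 + x**2/6 + x*log(x**2 + 1) - 2*x + x*log(3) - log(x**2 + 1)/6 + 2*atan(x) + 2] = -x*log(x**2 + 1)/3 - x*log(3)/3 + log(x**2 + 1) + log(3), which equals G'(x).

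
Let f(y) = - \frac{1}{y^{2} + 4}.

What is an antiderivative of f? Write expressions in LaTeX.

Whatever form F(y) takes, F'(y) = f(y) is non-negotiable.
Check: d/dy[- \frac{\operatorname{atan}{\left(\frac{y}{2} \right)}}{2}] = - \frac{1}{y^{2} + 4} = f(y).

An antiderivative is F(y) = - \frac{\operatorname{atan}{\left(\frac{y}{2} \right)}}{2}.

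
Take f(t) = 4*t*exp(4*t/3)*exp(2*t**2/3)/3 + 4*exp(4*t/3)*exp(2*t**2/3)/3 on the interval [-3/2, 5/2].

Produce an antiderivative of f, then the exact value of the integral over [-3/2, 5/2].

f matches the chain-rule pattern g'(h)*h' with inner function h(t) = 2*t**2/3 + 4*t/3; substituting u = h(t) collapses the integral.
F(t) = exp(4*t/3)*exp(2*t**2/3) is an antiderivative of f.
Check: d/dt[exp(4*t/3)*exp(2*t**2/3)] = 4*t*exp(4*t/3)*exp(2*t**2/3)/3 + 4*exp(4*t/3)*exp(2*t**2/3)/3 = f(t).
F(5/2) = exp(15/2); F(-3/2) = exp(-1/2).
Integral = F(5/2) - F(-3/2) = -exp(-1/2) + exp(15/2).

Antiderivative: F(t) = exp(4*t/3)*exp(2*t**2/3); value = -exp(-1/2) + exp(15/2)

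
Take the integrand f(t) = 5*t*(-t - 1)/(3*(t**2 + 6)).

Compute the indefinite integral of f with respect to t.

An antiderivative F(t) passes only if d/dt[F] lands on f(t) exactly.
Check: d/dt[-5*t/3 - 5*log(t**2 + 6)/6 + 5*sqrt(6)*atan(sqrt(6)*t/6)/3] = (-5*t**2 - 5*t)/(3*t**2 + 18), which equals f(t).

F(t) = -5*t/3 - 5*log(t**2 + 6)/6 + 5*sqrt(6)*atan(sqrt(6)*t/6)/3 + C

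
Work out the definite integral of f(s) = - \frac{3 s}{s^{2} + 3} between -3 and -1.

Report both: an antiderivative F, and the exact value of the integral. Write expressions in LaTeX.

Antiderivative: F(s) = - \frac{3 \log{\left(s^{2} + 3 \right)}}{2}; value = - \frac{3 \log{\left(4 \right)}}{2} + \frac{3 \log{\left(12 \right)}}{2}

f matches the chain-rule pattern g'(h)*h' with inner function h(s) = s^{2} + 3; substituting u = h(s) collapses the integral.
F(s) = - \frac{3 \log{\left(s^{2} + 3 \right)}}{2} is an antiderivative of f.
Check: d/ds[- \frac{3 \log{\left(s^{2} + 3 \right)}}{2}] = - \frac{3 s}{s^{2} + 3} = f(s).
F(-1) = - \frac{3 \log{\left(4 \right)}}{2}; F(-3) = - \frac{3 \log{\left(12 \right)}}{2}.
Integral = F(-1) - F(-3) = - \frac{3 \log{\left(4 \right)}}{2} + \frac{3 \log{\left(12 \right)}}{2}.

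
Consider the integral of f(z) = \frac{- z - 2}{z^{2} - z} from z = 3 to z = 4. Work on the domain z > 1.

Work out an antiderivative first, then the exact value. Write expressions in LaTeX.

Antiderivative: F(z) = 2 \log{\left(z \right)} - 3 \log{\left(z - 1 \right)}; value = - 5 \log{\left(3 \right)} + 3 \log{\left(2 \right)} + 2 \log{\left(4 \right)}

The denominator factors as z \left(z - 1\right); partial fractions split f into directly integrable pieces: - \frac{3}{z - 1} + \frac{2}{z}.
F(z) = 2 \log{\left(z \right)} - 3 \log{\left(z - 1 \right)} is an antiderivative of f.
Check: d/dz[2 \log{\left(z \right)} - 3 \log{\left(z - 1 \right)}] = \frac{- z - 2}{z^{2} - z} = f(z).
F(4) = - 3 \log{\left(3 \right)} + 2 \log{\left(4 \right)}; F(3) = - 3 \log{\left(2 \right)} + 2 \log{\left(3 \right)}.
Integral = F(4) - F(3) = - 5 \log{\left(3 \right)} + 3 \log{\left(2 \right)} + 2 \log{\left(4 \right)}.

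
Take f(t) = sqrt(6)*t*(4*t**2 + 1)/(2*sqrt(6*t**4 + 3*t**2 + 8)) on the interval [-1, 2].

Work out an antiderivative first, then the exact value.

Antiderivative: F(t) = sqrt(6)*sqrt(6*t**4 + 3*t**2 + 8)/6; value = -sqrt(102)/6 + sqrt(174)/3

The substitution u = t**4 + t**2/2 + 4/3 works: f is exactly (dF/du)*(du/dt) for that inner function.
F(t) = sqrt(6)*sqrt(6*t**4 + 3*t**2 + 8)/6 is an antiderivative of f.
Check: d/dt[sqrt(6)*sqrt(6*t**4 + 3*t**2 + 8)/6] = (4*sqrt(6)*t**3 + sqrt(6)*t)/(2*sqrt(6*t**4 + 3*t**2 + 8)), which equals f(t).
F(2) = sqrt(174)/3; F(-1) = sqrt(102)/6.
Integral = F(2) - F(-1) = -sqrt(102)/6 + sqrt(174)/3.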